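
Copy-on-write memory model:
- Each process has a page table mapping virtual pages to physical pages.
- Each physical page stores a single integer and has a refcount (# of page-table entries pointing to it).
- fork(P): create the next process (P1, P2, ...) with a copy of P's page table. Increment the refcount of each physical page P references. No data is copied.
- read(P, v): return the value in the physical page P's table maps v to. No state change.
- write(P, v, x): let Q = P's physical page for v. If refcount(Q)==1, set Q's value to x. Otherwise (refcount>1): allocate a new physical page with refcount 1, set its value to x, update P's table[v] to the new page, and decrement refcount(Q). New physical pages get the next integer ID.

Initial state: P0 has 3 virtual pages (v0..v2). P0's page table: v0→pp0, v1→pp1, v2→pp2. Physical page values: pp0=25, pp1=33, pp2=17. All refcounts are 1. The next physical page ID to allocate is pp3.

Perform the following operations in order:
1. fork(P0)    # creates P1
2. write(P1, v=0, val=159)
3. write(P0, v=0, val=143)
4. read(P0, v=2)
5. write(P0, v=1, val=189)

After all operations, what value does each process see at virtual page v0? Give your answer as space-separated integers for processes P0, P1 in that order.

Answer: 143 159

Derivation:
Op 1: fork(P0) -> P1. 3 ppages; refcounts: pp0:2 pp1:2 pp2:2
Op 2: write(P1, v0, 159). refcount(pp0)=2>1 -> COPY to pp3. 4 ppages; refcounts: pp0:1 pp1:2 pp2:2 pp3:1
Op 3: write(P0, v0, 143). refcount(pp0)=1 -> write in place. 4 ppages; refcounts: pp0:1 pp1:2 pp2:2 pp3:1
Op 4: read(P0, v2) -> 17. No state change.
Op 5: write(P0, v1, 189). refcount(pp1)=2>1 -> COPY to pp4. 5 ppages; refcounts: pp0:1 pp1:1 pp2:2 pp3:1 pp4:1
P0: v0 -> pp0 = 143
P1: v0 -> pp3 = 159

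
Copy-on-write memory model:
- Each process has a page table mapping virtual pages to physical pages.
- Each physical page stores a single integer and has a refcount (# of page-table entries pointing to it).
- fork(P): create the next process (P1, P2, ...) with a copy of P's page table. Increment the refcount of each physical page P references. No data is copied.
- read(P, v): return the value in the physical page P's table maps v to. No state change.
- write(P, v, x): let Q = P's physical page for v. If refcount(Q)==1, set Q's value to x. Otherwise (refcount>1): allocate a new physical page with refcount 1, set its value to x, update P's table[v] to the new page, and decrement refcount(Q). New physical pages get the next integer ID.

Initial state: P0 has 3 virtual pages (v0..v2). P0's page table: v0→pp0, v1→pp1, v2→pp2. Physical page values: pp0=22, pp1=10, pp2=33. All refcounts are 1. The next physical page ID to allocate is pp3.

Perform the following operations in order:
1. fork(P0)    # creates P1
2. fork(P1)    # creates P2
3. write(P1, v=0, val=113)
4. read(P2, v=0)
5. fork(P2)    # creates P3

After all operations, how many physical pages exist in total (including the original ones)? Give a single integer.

Answer: 4

Derivation:
Op 1: fork(P0) -> P1. 3 ppages; refcounts: pp0:2 pp1:2 pp2:2
Op 2: fork(P1) -> P2. 3 ppages; refcounts: pp0:3 pp1:3 pp2:3
Op 3: write(P1, v0, 113). refcount(pp0)=3>1 -> COPY to pp3. 4 ppages; refcounts: pp0:2 pp1:3 pp2:3 pp3:1
Op 4: read(P2, v0) -> 22. No state change.
Op 5: fork(P2) -> P3. 4 ppages; refcounts: pp0:3 pp1:4 pp2:4 pp3:1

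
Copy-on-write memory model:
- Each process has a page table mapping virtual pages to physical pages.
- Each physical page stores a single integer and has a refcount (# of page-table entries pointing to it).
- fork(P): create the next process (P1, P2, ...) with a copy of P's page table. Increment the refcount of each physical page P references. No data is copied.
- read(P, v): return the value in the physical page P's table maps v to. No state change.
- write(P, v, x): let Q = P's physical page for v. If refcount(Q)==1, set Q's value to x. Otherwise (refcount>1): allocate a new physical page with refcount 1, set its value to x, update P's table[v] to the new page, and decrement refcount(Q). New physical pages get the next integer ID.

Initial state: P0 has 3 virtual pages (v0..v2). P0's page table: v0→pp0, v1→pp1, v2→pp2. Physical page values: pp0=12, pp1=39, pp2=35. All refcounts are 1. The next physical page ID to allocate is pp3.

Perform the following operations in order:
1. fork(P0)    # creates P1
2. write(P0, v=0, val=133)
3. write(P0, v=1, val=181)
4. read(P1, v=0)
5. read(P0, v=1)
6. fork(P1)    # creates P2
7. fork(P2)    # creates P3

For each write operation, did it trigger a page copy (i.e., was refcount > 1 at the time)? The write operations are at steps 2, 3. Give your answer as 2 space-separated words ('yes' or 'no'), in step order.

Op 1: fork(P0) -> P1. 3 ppages; refcounts: pp0:2 pp1:2 pp2:2
Op 2: write(P0, v0, 133). refcount(pp0)=2>1 -> COPY to pp3. 4 ppages; refcounts: pp0:1 pp1:2 pp2:2 pp3:1
Op 3: write(P0, v1, 181). refcount(pp1)=2>1 -> COPY to pp4. 5 ppages; refcounts: pp0:1 pp1:1 pp2:2 pp3:1 pp4:1
Op 4: read(P1, v0) -> 12. No state change.
Op 5: read(P0, v1) -> 181. No state change.
Op 6: fork(P1) -> P2. 5 ppages; refcounts: pp0:2 pp1:2 pp2:3 pp3:1 pp4:1
Op 7: fork(P2) -> P3. 5 ppages; refcounts: pp0:3 pp1:3 pp2:4 pp3:1 pp4:1

yes yes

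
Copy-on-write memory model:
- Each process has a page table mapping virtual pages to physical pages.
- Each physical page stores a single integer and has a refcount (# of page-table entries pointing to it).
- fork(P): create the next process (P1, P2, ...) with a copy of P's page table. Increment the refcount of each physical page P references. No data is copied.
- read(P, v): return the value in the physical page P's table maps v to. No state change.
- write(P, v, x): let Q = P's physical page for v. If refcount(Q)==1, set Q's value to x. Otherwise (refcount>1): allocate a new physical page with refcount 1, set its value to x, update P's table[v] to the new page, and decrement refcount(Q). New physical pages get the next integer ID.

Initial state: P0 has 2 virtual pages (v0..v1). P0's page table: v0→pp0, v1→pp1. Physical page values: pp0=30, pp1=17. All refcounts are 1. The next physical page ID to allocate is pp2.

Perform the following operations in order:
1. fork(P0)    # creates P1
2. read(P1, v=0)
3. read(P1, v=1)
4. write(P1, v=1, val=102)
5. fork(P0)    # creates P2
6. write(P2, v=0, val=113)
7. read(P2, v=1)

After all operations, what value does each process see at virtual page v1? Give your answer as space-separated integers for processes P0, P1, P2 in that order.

Answer: 17 102 17

Derivation:
Op 1: fork(P0) -> P1. 2 ppages; refcounts: pp0:2 pp1:2
Op 2: read(P1, v0) -> 30. No state change.
Op 3: read(P1, v1) -> 17. No state change.
Op 4: write(P1, v1, 102). refcount(pp1)=2>1 -> COPY to pp2. 3 ppages; refcounts: pp0:2 pp1:1 pp2:1
Op 5: fork(P0) -> P2. 3 ppages; refcounts: pp0:3 pp1:2 pp2:1
Op 6: write(P2, v0, 113). refcount(pp0)=3>1 -> COPY to pp3. 4 ppages; refcounts: pp0:2 pp1:2 pp2:1 pp3:1
Op 7: read(P2, v1) -> 17. No state change.
P0: v1 -> pp1 = 17
P1: v1 -> pp2 = 102
P2: v1 -> pp1 = 17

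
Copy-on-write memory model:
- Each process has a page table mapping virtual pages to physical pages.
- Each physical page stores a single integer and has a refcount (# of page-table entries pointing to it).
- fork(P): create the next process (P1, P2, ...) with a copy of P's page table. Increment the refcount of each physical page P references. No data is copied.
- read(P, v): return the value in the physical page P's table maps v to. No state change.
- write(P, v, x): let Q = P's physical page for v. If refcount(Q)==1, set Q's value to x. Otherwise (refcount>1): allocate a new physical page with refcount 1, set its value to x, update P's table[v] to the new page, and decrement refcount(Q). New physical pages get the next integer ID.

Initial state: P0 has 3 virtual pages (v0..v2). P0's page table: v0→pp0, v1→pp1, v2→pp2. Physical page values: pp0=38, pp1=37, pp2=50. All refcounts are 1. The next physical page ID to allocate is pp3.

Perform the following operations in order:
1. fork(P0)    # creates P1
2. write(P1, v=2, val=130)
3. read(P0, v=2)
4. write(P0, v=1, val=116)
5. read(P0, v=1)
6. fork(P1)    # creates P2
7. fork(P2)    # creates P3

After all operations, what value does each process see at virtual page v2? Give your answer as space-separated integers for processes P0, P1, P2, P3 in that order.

Answer: 50 130 130 130

Derivation:
Op 1: fork(P0) -> P1. 3 ppages; refcounts: pp0:2 pp1:2 pp2:2
Op 2: write(P1, v2, 130). refcount(pp2)=2>1 -> COPY to pp3. 4 ppages; refcounts: pp0:2 pp1:2 pp2:1 pp3:1
Op 3: read(P0, v2) -> 50. No state change.
Op 4: write(P0, v1, 116). refcount(pp1)=2>1 -> COPY to pp4. 5 ppages; refcounts: pp0:2 pp1:1 pp2:1 pp3:1 pp4:1
Op 5: read(P0, v1) -> 116. No state change.
Op 6: fork(P1) -> P2. 5 ppages; refcounts: pp0:3 pp1:2 pp2:1 pp3:2 pp4:1
Op 7: fork(P2) -> P3. 5 ppages; refcounts: pp0:4 pp1:3 pp2:1 pp3:3 pp4:1
P0: v2 -> pp2 = 50
P1: v2 -> pp3 = 130
P2: v2 -> pp3 = 130
P3: v2 -> pp3 = 130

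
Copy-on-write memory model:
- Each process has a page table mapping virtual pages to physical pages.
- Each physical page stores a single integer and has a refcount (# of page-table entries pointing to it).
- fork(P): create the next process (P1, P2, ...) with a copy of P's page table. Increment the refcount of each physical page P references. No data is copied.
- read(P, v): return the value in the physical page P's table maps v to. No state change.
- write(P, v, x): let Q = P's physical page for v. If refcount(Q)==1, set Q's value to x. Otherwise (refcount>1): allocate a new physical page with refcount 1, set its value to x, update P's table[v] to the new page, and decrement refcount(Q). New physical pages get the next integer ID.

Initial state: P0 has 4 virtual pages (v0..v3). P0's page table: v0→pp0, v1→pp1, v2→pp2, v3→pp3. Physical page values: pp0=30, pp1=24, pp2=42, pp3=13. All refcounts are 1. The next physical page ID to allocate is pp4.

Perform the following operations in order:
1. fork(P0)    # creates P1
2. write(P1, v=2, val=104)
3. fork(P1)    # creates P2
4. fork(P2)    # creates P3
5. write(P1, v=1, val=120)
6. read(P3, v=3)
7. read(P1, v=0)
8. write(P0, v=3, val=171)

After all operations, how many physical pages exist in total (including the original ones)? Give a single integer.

Op 1: fork(P0) -> P1. 4 ppages; refcounts: pp0:2 pp1:2 pp2:2 pp3:2
Op 2: write(P1, v2, 104). refcount(pp2)=2>1 -> COPY to pp4. 5 ppages; refcounts: pp0:2 pp1:2 pp2:1 pp3:2 pp4:1
Op 3: fork(P1) -> P2. 5 ppages; refcounts: pp0:3 pp1:3 pp2:1 pp3:3 pp4:2
Op 4: fork(P2) -> P3. 5 ppages; refcounts: pp0:4 pp1:4 pp2:1 pp3:4 pp4:3
Op 5: write(P1, v1, 120). refcount(pp1)=4>1 -> COPY to pp5. 6 ppages; refcounts: pp0:4 pp1:3 pp2:1 pp3:4 pp4:3 pp5:1
Op 6: read(P3, v3) -> 13. No state change.
Op 7: read(P1, v0) -> 30. No state change.
Op 8: write(P0, v3, 171). refcount(pp3)=4>1 -> COPY to pp6. 7 ppages; refcounts: pp0:4 pp1:3 pp2:1 pp3:3 pp4:3 pp5:1 pp6:1

Answer: 7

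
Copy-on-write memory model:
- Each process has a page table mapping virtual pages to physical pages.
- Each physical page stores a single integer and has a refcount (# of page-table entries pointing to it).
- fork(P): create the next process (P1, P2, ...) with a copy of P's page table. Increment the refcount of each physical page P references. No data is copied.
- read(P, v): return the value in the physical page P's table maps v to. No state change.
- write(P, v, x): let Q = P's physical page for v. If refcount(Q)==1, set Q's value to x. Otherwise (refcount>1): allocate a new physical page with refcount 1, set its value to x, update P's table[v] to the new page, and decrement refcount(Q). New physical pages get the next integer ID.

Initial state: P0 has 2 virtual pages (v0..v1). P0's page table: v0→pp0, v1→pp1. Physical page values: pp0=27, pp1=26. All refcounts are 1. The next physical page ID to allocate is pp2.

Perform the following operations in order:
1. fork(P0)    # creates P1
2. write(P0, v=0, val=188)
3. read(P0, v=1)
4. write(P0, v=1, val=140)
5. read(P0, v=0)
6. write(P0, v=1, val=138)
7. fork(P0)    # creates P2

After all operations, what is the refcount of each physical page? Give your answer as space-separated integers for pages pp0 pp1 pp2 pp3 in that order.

Answer: 1 1 2 2

Derivation:
Op 1: fork(P0) -> P1. 2 ppages; refcounts: pp0:2 pp1:2
Op 2: write(P0, v0, 188). refcount(pp0)=2>1 -> COPY to pp2. 3 ppages; refcounts: pp0:1 pp1:2 pp2:1
Op 3: read(P0, v1) -> 26. No state change.
Op 4: write(P0, v1, 140). refcount(pp1)=2>1 -> COPY to pp3. 4 ppages; refcounts: pp0:1 pp1:1 pp2:1 pp3:1
Op 5: read(P0, v0) -> 188. No state change.
Op 6: write(P0, v1, 138). refcount(pp3)=1 -> write in place. 4 ppages; refcounts: pp0:1 pp1:1 pp2:1 pp3:1
Op 7: fork(P0) -> P2. 4 ppages; refcounts: pp0:1 pp1:1 pp2:2 pp3:2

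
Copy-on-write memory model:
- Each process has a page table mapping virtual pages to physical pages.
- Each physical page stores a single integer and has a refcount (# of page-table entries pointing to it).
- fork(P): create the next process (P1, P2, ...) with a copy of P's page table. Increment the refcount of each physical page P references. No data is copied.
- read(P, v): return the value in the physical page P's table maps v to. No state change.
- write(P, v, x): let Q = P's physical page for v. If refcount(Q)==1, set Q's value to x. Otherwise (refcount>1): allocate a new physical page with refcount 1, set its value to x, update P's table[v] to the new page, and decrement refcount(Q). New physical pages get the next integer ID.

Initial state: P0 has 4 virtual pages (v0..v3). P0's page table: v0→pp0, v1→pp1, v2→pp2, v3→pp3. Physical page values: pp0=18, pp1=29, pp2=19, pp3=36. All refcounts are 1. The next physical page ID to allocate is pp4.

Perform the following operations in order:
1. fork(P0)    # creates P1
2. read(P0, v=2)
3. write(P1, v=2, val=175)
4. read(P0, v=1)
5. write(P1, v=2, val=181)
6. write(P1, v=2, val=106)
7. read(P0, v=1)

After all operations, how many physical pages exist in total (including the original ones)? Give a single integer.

Answer: 5

Derivation:
Op 1: fork(P0) -> P1. 4 ppages; refcounts: pp0:2 pp1:2 pp2:2 pp3:2
Op 2: read(P0, v2) -> 19. No state change.
Op 3: write(P1, v2, 175). refcount(pp2)=2>1 -> COPY to pp4. 5 ppages; refcounts: pp0:2 pp1:2 pp2:1 pp3:2 pp4:1
Op 4: read(P0, v1) -> 29. No state change.
Op 5: write(P1, v2, 181). refcount(pp4)=1 -> write in place. 5 ppages; refcounts: pp0:2 pp1:2 pp2:1 pp3:2 pp4:1
Op 6: write(P1, v2, 106). refcount(pp4)=1 -> write in place. 5 ppages; refcounts: pp0:2 pp1:2 pp2:1 pp3:2 pp4:1
Op 7: read(P0, v1) -> 29. No state change.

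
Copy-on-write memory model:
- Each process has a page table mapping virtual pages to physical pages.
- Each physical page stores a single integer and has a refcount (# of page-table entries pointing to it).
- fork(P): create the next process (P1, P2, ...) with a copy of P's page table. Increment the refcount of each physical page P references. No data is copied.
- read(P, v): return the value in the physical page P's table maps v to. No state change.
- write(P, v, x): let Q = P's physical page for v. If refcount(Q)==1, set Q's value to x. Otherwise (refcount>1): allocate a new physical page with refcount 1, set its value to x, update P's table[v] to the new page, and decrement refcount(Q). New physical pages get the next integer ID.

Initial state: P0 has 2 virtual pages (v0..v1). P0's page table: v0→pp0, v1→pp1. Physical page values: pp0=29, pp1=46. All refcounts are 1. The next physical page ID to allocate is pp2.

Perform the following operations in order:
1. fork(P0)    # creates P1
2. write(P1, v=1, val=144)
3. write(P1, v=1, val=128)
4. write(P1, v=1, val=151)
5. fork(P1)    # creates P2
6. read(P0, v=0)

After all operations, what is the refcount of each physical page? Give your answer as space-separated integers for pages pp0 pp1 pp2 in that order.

Op 1: fork(P0) -> P1. 2 ppages; refcounts: pp0:2 pp1:2
Op 2: write(P1, v1, 144). refcount(pp1)=2>1 -> COPY to pp2. 3 ppages; refcounts: pp0:2 pp1:1 pp2:1
Op 3: write(P1, v1, 128). refcount(pp2)=1 -> write in place. 3 ppages; refcounts: pp0:2 pp1:1 pp2:1
Op 4: write(P1, v1, 151). refcount(pp2)=1 -> write in place. 3 ppages; refcounts: pp0:2 pp1:1 pp2:1
Op 5: fork(P1) -> P2. 3 ppages; refcounts: pp0:3 pp1:1 pp2:2
Op 6: read(P0, v0) -> 29. No state change.

Answer: 3 1 2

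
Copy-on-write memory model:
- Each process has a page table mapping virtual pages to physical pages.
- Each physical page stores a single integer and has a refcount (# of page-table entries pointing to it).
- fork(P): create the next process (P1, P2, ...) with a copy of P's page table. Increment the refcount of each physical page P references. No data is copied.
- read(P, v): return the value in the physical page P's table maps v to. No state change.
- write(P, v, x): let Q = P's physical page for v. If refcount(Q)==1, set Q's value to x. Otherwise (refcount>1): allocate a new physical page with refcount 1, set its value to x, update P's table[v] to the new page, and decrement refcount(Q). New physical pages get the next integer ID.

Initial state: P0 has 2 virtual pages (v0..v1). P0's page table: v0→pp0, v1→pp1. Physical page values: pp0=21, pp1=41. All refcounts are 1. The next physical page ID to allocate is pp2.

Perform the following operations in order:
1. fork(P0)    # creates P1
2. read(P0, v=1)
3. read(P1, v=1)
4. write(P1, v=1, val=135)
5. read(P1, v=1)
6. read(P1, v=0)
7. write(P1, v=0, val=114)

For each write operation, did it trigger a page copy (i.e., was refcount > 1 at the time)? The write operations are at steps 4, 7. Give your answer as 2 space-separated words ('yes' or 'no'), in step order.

Op 1: fork(P0) -> P1. 2 ppages; refcounts: pp0:2 pp1:2
Op 2: read(P0, v1) -> 41. No state change.
Op 3: read(P1, v1) -> 41. No state change.
Op 4: write(P1, v1, 135). refcount(pp1)=2>1 -> COPY to pp2. 3 ppages; refcounts: pp0:2 pp1:1 pp2:1
Op 5: read(P1, v1) -> 135. No state change.
Op 6: read(P1, v0) -> 21. No state change.
Op 7: write(P1, v0, 114). refcount(pp0)=2>1 -> COPY to pp3. 4 ppages; refcounts: pp0:1 pp1:1 pp2:1 pp3:1

yes yes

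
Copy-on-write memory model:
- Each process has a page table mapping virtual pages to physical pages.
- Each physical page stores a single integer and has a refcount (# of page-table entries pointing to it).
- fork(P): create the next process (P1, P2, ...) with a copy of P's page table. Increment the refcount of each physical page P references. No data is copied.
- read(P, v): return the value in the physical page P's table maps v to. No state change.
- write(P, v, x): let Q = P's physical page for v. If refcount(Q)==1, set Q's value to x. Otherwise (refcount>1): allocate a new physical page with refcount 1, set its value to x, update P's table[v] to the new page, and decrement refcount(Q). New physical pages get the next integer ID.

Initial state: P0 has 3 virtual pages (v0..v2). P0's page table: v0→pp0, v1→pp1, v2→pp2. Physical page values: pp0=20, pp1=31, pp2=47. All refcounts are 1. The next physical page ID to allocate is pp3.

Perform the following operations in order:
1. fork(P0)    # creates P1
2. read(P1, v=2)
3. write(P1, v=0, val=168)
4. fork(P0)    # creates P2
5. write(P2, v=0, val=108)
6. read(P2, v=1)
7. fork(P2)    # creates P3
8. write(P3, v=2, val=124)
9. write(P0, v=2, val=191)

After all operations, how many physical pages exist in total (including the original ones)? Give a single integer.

Op 1: fork(P0) -> P1. 3 ppages; refcounts: pp0:2 pp1:2 pp2:2
Op 2: read(P1, v2) -> 47. No state change.
Op 3: write(P1, v0, 168). refcount(pp0)=2>1 -> COPY to pp3. 4 ppages; refcounts: pp0:1 pp1:2 pp2:2 pp3:1
Op 4: fork(P0) -> P2. 4 ppages; refcounts: pp0:2 pp1:3 pp2:3 pp3:1
Op 5: write(P2, v0, 108). refcount(pp0)=2>1 -> COPY to pp4. 5 ppages; refcounts: pp0:1 pp1:3 pp2:3 pp3:1 pp4:1
Op 6: read(P2, v1) -> 31. No state change.
Op 7: fork(P2) -> P3. 5 ppages; refcounts: pp0:1 pp1:4 pp2:4 pp3:1 pp4:2
Op 8: write(P3, v2, 124). refcount(pp2)=4>1 -> COPY to pp5. 6 ppages; refcounts: pp0:1 pp1:4 pp2:3 pp3:1 pp4:2 pp5:1
Op 9: write(P0, v2, 191). refcount(pp2)=3>1 -> COPY to pp6. 7 ppages; refcounts: pp0:1 pp1:4 pp2:2 pp3:1 pp4:2 pp5:1 pp6:1

Answer: 7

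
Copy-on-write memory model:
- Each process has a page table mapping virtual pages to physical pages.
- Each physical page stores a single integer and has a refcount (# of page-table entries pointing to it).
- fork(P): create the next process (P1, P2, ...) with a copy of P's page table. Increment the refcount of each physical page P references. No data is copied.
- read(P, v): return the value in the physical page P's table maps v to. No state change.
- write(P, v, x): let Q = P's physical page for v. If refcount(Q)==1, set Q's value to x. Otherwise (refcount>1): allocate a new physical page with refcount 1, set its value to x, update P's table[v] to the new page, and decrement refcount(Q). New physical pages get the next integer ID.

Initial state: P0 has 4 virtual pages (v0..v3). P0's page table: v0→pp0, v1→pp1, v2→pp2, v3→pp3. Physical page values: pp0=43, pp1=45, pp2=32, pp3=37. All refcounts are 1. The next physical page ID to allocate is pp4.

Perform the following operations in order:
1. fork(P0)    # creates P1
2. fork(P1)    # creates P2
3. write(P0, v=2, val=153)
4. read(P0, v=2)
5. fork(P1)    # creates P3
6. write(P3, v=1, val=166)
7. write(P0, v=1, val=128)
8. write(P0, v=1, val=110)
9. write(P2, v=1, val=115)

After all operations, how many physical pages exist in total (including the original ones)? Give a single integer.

Answer: 8

Derivation:
Op 1: fork(P0) -> P1. 4 ppages; refcounts: pp0:2 pp1:2 pp2:2 pp3:2
Op 2: fork(P1) -> P2. 4 ppages; refcounts: pp0:3 pp1:3 pp2:3 pp3:3
Op 3: write(P0, v2, 153). refcount(pp2)=3>1 -> COPY to pp4. 5 ppages; refcounts: pp0:3 pp1:3 pp2:2 pp3:3 pp4:1
Op 4: read(P0, v2) -> 153. No state change.
Op 5: fork(P1) -> P3. 5 ppages; refcounts: pp0:4 pp1:4 pp2:3 pp3:4 pp4:1
Op 6: write(P3, v1, 166). refcount(pp1)=4>1 -> COPY to pp5. 6 ppages; refcounts: pp0:4 pp1:3 pp2:3 pp3:4 pp4:1 pp5:1
Op 7: write(P0, v1, 128). refcount(pp1)=3>1 -> COPY to pp6. 7 ppages; refcounts: pp0:4 pp1:2 pp2:3 pp3:4 pp4:1 pp5:1 pp6:1
Op 8: write(P0, v1, 110). refcount(pp6)=1 -> write in place. 7 ppages; refcounts: pp0:4 pp1:2 pp2:3 pp3:4 pp4:1 pp5:1 pp6:1
Op 9: write(P2, v1, 115). refcount(pp1)=2>1 -> COPY to pp7. 8 ppages; refcounts: pp0:4 pp1:1 pp2:3 pp3:4 pp4:1 pp5:1 pp6:1 pp7:1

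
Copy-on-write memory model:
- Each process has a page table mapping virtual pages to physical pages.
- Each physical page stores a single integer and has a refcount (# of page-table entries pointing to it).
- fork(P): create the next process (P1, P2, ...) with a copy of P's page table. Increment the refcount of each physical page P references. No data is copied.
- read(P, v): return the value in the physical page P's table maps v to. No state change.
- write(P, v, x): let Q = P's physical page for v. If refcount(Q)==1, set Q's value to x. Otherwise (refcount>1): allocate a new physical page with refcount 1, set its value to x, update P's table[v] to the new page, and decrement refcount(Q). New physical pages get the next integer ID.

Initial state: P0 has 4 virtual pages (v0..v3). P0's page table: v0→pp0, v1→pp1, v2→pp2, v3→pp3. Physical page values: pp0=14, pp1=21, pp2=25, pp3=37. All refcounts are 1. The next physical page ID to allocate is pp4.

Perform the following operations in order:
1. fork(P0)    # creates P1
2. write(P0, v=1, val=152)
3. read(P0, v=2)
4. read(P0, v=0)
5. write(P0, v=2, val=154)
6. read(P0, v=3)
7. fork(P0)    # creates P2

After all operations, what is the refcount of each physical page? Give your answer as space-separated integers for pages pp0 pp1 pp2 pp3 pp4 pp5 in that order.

Op 1: fork(P0) -> P1. 4 ppages; refcounts: pp0:2 pp1:2 pp2:2 pp3:2
Op 2: write(P0, v1, 152). refcount(pp1)=2>1 -> COPY to pp4. 5 ppages; refcounts: pp0:2 pp1:1 pp2:2 pp3:2 pp4:1
Op 3: read(P0, v2) -> 25. No state change.
Op 4: read(P0, v0) -> 14. No state change.
Op 5: write(P0, v2, 154). refcount(pp2)=2>1 -> COPY to pp5. 6 ppages; refcounts: pp0:2 pp1:1 pp2:1 pp3:2 pp4:1 pp5:1
Op 6: read(P0, v3) -> 37. No state change.
Op 7: fork(P0) -> P2. 6 ppages; refcounts: pp0:3 pp1:1 pp2:1 pp3:3 pp4:2 pp5:2

Answer: 3 1 1 3 2 2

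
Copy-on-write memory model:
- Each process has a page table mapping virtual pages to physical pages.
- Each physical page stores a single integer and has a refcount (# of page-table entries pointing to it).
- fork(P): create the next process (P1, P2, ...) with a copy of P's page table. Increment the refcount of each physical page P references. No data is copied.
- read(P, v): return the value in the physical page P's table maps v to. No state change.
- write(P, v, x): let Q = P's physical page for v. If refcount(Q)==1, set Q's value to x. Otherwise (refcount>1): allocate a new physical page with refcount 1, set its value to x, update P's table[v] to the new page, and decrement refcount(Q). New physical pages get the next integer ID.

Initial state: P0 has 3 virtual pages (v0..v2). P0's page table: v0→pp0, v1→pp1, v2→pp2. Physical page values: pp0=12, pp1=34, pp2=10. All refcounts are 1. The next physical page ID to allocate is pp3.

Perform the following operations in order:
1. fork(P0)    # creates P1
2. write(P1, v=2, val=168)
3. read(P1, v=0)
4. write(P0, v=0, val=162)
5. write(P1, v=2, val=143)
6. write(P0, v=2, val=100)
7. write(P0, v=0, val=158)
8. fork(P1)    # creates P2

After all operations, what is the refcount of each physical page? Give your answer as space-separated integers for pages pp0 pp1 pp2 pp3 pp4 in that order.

Op 1: fork(P0) -> P1. 3 ppages; refcounts: pp0:2 pp1:2 pp2:2
Op 2: write(P1, v2, 168). refcount(pp2)=2>1 -> COPY to pp3. 4 ppages; refcounts: pp0:2 pp1:2 pp2:1 pp3:1
Op 3: read(P1, v0) -> 12. No state change.
Op 4: write(P0, v0, 162). refcount(pp0)=2>1 -> COPY to pp4. 5 ppages; refcounts: pp0:1 pp1:2 pp2:1 pp3:1 pp4:1
Op 5: write(P1, v2, 143). refcount(pp3)=1 -> write in place. 5 ppages; refcounts: pp0:1 pp1:2 pp2:1 pp3:1 pp4:1
Op 6: write(P0, v2, 100). refcount(pp2)=1 -> write in place. 5 ppages; refcounts: pp0:1 pp1:2 pp2:1 pp3:1 pp4:1
Op 7: write(P0, v0, 158). refcount(pp4)=1 -> write in place. 5 ppages; refcounts: pp0:1 pp1:2 pp2:1 pp3:1 pp4:1
Op 8: fork(P1) -> P2. 5 ppages; refcounts: pp0:2 pp1:3 pp2:1 pp3:2 pp4:1

Answer: 2 3 1 2 1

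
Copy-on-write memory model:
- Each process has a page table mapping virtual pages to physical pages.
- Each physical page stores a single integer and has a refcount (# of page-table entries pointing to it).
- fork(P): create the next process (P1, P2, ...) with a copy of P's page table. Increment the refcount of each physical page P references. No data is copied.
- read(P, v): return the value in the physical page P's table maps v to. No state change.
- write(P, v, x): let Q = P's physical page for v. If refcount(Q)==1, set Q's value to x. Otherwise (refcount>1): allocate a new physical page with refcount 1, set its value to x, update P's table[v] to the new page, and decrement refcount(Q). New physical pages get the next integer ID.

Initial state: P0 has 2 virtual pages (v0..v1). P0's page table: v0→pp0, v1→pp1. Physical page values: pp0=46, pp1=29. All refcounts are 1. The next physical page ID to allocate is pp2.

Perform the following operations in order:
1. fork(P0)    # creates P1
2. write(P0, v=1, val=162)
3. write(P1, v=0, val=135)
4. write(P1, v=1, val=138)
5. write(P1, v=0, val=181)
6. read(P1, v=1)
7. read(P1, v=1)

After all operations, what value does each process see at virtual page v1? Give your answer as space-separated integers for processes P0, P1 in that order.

Op 1: fork(P0) -> P1. 2 ppages; refcounts: pp0:2 pp1:2
Op 2: write(P0, v1, 162). refcount(pp1)=2>1 -> COPY to pp2. 3 ppages; refcounts: pp0:2 pp1:1 pp2:1
Op 3: write(P1, v0, 135). refcount(pp0)=2>1 -> COPY to pp3. 4 ppages; refcounts: pp0:1 pp1:1 pp2:1 pp3:1
Op 4: write(P1, v1, 138). refcount(pp1)=1 -> write in place. 4 ppages; refcounts: pp0:1 pp1:1 pp2:1 pp3:1
Op 5: write(P1, v0, 181). refcount(pp3)=1 -> write in place. 4 ppages; refcounts: pp0:1 pp1:1 pp2:1 pp3:1
Op 6: read(P1, v1) -> 138. No state change.
Op 7: read(P1, v1) -> 138. No state change.
P0: v1 -> pp2 = 162
P1: v1 -> pp1 = 138

Answer: 162 138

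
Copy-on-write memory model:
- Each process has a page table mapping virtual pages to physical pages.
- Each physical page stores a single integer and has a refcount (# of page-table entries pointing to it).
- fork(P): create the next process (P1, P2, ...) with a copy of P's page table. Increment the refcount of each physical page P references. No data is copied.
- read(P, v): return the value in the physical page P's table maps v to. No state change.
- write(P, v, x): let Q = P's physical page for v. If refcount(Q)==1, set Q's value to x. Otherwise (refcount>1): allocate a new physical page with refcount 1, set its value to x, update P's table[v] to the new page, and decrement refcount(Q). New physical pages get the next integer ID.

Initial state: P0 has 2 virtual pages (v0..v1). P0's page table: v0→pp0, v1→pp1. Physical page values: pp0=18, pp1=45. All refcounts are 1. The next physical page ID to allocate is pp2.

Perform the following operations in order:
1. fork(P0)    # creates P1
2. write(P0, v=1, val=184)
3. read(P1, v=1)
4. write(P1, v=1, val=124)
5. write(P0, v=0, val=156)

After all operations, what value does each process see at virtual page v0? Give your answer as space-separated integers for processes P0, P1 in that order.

Answer: 156 18

Derivation:
Op 1: fork(P0) -> P1. 2 ppages; refcounts: pp0:2 pp1:2
Op 2: write(P0, v1, 184). refcount(pp1)=2>1 -> COPY to pp2. 3 ppages; refcounts: pp0:2 pp1:1 pp2:1
Op 3: read(P1, v1) -> 45. No state change.
Op 4: write(P1, v1, 124). refcount(pp1)=1 -> write in place. 3 ppages; refcounts: pp0:2 pp1:1 pp2:1
Op 5: write(P0, v0, 156). refcount(pp0)=2>1 -> COPY to pp3. 4 ppages; refcounts: pp0:1 pp1:1 pp2:1 pp3:1
P0: v0 -> pp3 = 156
P1: v0 -> pp0 = 18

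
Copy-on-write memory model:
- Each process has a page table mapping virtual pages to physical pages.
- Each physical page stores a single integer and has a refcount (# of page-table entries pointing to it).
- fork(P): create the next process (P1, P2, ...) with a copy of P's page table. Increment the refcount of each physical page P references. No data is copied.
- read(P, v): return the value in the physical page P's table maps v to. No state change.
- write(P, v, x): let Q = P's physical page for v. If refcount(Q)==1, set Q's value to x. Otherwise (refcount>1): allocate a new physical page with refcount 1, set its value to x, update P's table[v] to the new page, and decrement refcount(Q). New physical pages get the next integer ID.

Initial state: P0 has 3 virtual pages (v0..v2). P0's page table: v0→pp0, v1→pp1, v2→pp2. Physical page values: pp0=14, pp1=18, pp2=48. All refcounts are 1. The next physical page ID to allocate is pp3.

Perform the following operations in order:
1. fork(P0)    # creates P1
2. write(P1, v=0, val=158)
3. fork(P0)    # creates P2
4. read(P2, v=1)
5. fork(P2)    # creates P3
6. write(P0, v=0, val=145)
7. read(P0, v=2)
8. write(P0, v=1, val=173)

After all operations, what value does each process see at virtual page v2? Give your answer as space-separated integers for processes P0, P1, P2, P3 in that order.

Op 1: fork(P0) -> P1. 3 ppages; refcounts: pp0:2 pp1:2 pp2:2
Op 2: write(P1, v0, 158). refcount(pp0)=2>1 -> COPY to pp3. 4 ppages; refcounts: pp0:1 pp1:2 pp2:2 pp3:1
Op 3: fork(P0) -> P2. 4 ppages; refcounts: pp0:2 pp1:3 pp2:3 pp3:1
Op 4: read(P2, v1) -> 18. No state change.
Op 5: fork(P2) -> P3. 4 ppages; refcounts: pp0:3 pp1:4 pp2:4 pp3:1
Op 6: write(P0, v0, 145). refcount(pp0)=3>1 -> COPY to pp4. 5 ppages; refcounts: pp0:2 pp1:4 pp2:4 pp3:1 pp4:1
Op 7: read(P0, v2) -> 48. No state change.
Op 8: write(P0, v1, 173). refcount(pp1)=4>1 -> COPY to pp5. 6 ppages; refcounts: pp0:2 pp1:3 pp2:4 pp3:1 pp4:1 pp5:1
P0: v2 -> pp2 = 48
P1: v2 -> pp2 = 48
P2: v2 -> pp2 = 48
P3: v2 -> pp2 = 48

Answer: 48 48 48 48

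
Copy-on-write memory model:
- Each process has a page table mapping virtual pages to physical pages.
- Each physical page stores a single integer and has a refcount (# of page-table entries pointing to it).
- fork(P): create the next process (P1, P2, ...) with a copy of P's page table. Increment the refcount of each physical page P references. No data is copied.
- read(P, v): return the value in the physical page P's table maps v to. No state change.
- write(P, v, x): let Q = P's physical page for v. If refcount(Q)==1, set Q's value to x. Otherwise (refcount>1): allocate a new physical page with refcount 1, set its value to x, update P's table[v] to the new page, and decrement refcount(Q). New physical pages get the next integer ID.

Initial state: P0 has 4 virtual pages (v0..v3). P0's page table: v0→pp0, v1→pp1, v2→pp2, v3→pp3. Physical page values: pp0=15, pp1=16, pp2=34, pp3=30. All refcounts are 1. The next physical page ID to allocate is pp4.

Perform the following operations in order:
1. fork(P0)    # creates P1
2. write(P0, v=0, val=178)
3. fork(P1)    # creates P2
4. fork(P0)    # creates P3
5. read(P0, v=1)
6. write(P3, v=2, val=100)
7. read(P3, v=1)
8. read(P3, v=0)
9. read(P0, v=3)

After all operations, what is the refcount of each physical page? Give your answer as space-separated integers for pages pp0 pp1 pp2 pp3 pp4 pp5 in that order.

Op 1: fork(P0) -> P1. 4 ppages; refcounts: pp0:2 pp1:2 pp2:2 pp3:2
Op 2: write(P0, v0, 178). refcount(pp0)=2>1 -> COPY to pp4. 5 ppages; refcounts: pp0:1 pp1:2 pp2:2 pp3:2 pp4:1
Op 3: fork(P1) -> P2. 5 ppages; refcounts: pp0:2 pp1:3 pp2:3 pp3:3 pp4:1
Op 4: fork(P0) -> P3. 5 ppages; refcounts: pp0:2 pp1:4 pp2:4 pp3:4 pp4:2
Op 5: read(P0, v1) -> 16. No state change.
Op 6: write(P3, v2, 100). refcount(pp2)=4>1 -> COPY to pp5. 6 ppages; refcounts: pp0:2 pp1:4 pp2:3 pp3:4 pp4:2 pp5:1
Op 7: read(P3, v1) -> 16. No state change.
Op 8: read(P3, v0) -> 178. No state change.
Op 9: read(P0, v3) -> 30. No state change.

Answer: 2 4 3 4 2 1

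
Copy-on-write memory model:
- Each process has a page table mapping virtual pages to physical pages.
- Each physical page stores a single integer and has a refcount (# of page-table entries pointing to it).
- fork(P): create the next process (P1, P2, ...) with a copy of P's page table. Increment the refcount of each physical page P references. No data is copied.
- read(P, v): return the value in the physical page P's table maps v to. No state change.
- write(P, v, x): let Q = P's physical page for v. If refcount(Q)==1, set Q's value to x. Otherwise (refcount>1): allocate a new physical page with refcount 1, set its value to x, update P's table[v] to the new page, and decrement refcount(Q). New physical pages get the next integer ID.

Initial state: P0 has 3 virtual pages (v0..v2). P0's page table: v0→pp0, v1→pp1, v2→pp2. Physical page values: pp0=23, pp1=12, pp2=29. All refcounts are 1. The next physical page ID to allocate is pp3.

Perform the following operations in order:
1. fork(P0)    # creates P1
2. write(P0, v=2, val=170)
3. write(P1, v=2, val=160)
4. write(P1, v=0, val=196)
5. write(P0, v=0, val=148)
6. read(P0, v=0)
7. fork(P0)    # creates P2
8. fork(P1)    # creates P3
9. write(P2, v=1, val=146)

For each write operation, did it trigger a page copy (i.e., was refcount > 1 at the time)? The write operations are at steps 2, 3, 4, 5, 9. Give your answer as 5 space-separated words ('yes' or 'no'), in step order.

Op 1: fork(P0) -> P1. 3 ppages; refcounts: pp0:2 pp1:2 pp2:2
Op 2: write(P0, v2, 170). refcount(pp2)=2>1 -> COPY to pp3. 4 ppages; refcounts: pp0:2 pp1:2 pp2:1 pp3:1
Op 3: write(P1, v2, 160). refcount(pp2)=1 -> write in place. 4 ppages; refcounts: pp0:2 pp1:2 pp2:1 pp3:1
Op 4: write(P1, v0, 196). refcount(pp0)=2>1 -> COPY to pp4. 5 ppages; refcounts: pp0:1 pp1:2 pp2:1 pp3:1 pp4:1
Op 5: write(P0, v0, 148). refcount(pp0)=1 -> write in place. 5 ppages; refcounts: pp0:1 pp1:2 pp2:1 pp3:1 pp4:1
Op 6: read(P0, v0) -> 148. No state change.
Op 7: fork(P0) -> P2. 5 ppages; refcounts: pp0:2 pp1:3 pp2:1 pp3:2 pp4:1
Op 8: fork(P1) -> P3. 5 ppages; refcounts: pp0:2 pp1:4 pp2:2 pp3:2 pp4:2
Op 9: write(P2, v1, 146). refcount(pp1)=4>1 -> COPY to pp5. 6 ppages; refcounts: pp0:2 pp1:3 pp2:2 pp3:2 pp4:2 pp5:1

yes no yes no yes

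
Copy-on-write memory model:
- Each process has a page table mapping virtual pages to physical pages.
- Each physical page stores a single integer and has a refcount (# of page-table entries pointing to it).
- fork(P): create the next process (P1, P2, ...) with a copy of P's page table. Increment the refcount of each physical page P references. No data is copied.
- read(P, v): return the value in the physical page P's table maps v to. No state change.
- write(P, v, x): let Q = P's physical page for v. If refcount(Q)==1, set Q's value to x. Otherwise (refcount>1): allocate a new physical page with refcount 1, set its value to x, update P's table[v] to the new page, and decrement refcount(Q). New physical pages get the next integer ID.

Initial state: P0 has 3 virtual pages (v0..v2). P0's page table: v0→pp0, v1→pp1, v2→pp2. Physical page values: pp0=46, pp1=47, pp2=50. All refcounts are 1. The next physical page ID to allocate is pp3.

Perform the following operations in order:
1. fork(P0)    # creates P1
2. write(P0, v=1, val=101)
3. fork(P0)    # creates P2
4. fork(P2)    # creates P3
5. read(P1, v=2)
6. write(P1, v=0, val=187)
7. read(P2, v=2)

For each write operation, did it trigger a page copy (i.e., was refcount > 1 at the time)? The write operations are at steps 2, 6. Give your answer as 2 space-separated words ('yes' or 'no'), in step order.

Op 1: fork(P0) -> P1. 3 ppages; refcounts: pp0:2 pp1:2 pp2:2
Op 2: write(P0, v1, 101). refcount(pp1)=2>1 -> COPY to pp3. 4 ppages; refcounts: pp0:2 pp1:1 pp2:2 pp3:1
Op 3: fork(P0) -> P2. 4 ppages; refcounts: pp0:3 pp1:1 pp2:3 pp3:2
Op 4: fork(P2) -> P3. 4 ppages; refcounts: pp0:4 pp1:1 pp2:4 pp3:3
Op 5: read(P1, v2) -> 50. No state change.
Op 6: write(P1, v0, 187). refcount(pp0)=4>1 -> COPY to pp4. 5 ppages; refcounts: pp0:3 pp1:1 pp2:4 pp3:3 pp4:1
Op 7: read(P2, v2) -> 50. No state change.

yes yes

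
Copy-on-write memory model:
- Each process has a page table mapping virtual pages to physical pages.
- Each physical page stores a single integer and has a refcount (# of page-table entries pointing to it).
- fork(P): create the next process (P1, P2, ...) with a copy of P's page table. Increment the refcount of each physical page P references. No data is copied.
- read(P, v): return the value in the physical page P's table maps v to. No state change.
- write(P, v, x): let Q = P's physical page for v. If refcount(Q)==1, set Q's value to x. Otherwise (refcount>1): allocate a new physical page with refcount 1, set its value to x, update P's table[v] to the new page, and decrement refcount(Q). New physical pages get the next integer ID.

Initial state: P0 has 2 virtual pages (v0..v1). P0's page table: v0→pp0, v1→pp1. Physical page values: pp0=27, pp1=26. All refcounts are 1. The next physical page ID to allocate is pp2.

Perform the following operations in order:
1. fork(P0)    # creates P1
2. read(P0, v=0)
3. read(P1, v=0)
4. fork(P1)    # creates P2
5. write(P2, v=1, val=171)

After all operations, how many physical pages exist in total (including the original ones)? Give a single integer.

Op 1: fork(P0) -> P1. 2 ppages; refcounts: pp0:2 pp1:2
Op 2: read(P0, v0) -> 27. No state change.
Op 3: read(P1, v0) -> 27. No state change.
Op 4: fork(P1) -> P2. 2 ppages; refcounts: pp0:3 pp1:3
Op 5: write(P2, v1, 171). refcount(pp1)=3>1 -> COPY to pp2. 3 ppages; refcounts: pp0:3 pp1:2 pp2:1

Answer: 3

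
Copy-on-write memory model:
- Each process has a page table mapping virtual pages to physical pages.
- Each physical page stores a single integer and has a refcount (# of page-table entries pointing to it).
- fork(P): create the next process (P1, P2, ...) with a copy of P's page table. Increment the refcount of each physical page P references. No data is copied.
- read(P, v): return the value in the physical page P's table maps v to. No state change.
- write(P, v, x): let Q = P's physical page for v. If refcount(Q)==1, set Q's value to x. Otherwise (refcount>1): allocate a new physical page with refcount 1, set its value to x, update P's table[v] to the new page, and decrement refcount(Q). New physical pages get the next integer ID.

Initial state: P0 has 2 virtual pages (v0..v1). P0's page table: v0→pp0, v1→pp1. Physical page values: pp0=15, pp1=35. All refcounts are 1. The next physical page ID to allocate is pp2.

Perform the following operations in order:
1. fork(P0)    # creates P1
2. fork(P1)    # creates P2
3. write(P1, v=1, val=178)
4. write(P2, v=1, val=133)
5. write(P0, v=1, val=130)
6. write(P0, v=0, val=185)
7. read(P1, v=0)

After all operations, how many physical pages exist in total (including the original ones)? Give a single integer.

Answer: 5

Derivation:
Op 1: fork(P0) -> P1. 2 ppages; refcounts: pp0:2 pp1:2
Op 2: fork(P1) -> P2. 2 ppages; refcounts: pp0:3 pp1:3
Op 3: write(P1, v1, 178). refcount(pp1)=3>1 -> COPY to pp2. 3 ppages; refcounts: pp0:3 pp1:2 pp2:1
Op 4: write(P2, v1, 133). refcount(pp1)=2>1 -> COPY to pp3. 4 ppages; refcounts: pp0:3 pp1:1 pp2:1 pp3:1
Op 5: write(P0, v1, 130). refcount(pp1)=1 -> write in place. 4 ppages; refcounts: pp0:3 pp1:1 pp2:1 pp3:1
Op 6: write(P0, v0, 185). refcount(pp0)=3>1 -> COPY to pp4. 5 ppages; refcounts: pp0:2 pp1:1 pp2:1 pp3:1 pp4:1
Op 7: read(P1, v0) -> 15. No state change.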